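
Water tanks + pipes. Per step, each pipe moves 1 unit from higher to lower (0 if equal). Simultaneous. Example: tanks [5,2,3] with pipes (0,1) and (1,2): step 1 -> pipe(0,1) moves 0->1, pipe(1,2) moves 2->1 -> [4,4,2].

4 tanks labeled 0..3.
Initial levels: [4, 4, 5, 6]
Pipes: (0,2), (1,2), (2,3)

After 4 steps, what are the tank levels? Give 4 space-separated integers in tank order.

Step 1: flows [2->0,2->1,3->2] -> levels [5 5 4 5]
Step 2: flows [0->2,1->2,3->2] -> levels [4 4 7 4]
Step 3: flows [2->0,2->1,2->3] -> levels [5 5 4 5]
  -> period-2 cycle: step 3 state = step 1 state
  -> state at step 4: (4-1) mod 2 = 1, same as step 2 -> [4 4 7 4]

Answer: 4 4 7 4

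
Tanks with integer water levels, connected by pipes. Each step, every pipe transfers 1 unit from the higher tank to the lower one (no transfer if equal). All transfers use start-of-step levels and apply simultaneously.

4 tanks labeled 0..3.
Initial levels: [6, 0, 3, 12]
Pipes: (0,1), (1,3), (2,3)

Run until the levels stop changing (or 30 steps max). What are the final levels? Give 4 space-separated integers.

Answer: 5 6 6 4

Derivation:
Step 1: flows [0->1,3->1,3->2] -> levels [5 2 4 10]
Step 2: flows [0->1,3->1,3->2] -> levels [4 4 5 8]
Step 3: flows [0=1,3->1,3->2] -> levels [4 5 6 6]
Step 4: flows [1->0,3->1,2=3] -> levels [5 5 6 5]
Step 5: flows [0=1,1=3,2->3] -> levels [5 5 5 6]
Step 6: flows [0=1,3->1,3->2] -> levels [5 6 6 4]
Step 7: flows [1->0,1->3,2->3] -> levels [6 4 5 6]
Step 8: flows [0->1,3->1,3->2] -> levels [5 6 6 4]
  -> period-2 cycle: step 8 state = step 6 state; never stabilizes
  -> state at step 30: (30-6) mod 2 = 0, same as step 6 -> [5 6 6 4]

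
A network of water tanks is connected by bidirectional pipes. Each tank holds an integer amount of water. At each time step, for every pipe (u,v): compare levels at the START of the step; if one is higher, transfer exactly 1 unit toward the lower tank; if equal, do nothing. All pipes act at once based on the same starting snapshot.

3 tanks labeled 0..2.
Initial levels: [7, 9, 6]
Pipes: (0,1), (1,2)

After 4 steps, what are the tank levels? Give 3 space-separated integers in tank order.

Step 1: flows [1->0,1->2] -> levels [8 7 7]
Step 2: flows [0->1,1=2] -> levels [7 8 7]
Step 3: flows [1->0,1->2] -> levels [8 6 8]
Step 4: flows [0->1,2->1] -> levels [7 8 7]

Answer: 7 8 7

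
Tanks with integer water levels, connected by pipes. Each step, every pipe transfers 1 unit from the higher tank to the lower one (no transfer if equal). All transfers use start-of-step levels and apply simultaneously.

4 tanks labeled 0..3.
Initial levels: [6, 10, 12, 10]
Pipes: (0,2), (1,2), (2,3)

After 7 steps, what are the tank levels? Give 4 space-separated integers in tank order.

Step 1: flows [2->0,2->1,2->3] -> levels [7 11 9 11]
Step 2: flows [2->0,1->2,3->2] -> levels [8 10 10 10]
Step 3: flows [2->0,1=2,2=3] -> levels [9 10 9 10]
Step 4: flows [0=2,1->2,3->2] -> levels [9 9 11 9]
Step 5: flows [2->0,2->1,2->3] -> levels [10 10 8 10]
Step 6: flows [0->2,1->2,3->2] -> levels [9 9 11 9]
  -> period-2 cycle: step 6 state = step 4 state
  -> state at step 7: (7-4) mod 2 = 1, same as step 5 -> [10 10 8 10]

Answer: 10 10 8 10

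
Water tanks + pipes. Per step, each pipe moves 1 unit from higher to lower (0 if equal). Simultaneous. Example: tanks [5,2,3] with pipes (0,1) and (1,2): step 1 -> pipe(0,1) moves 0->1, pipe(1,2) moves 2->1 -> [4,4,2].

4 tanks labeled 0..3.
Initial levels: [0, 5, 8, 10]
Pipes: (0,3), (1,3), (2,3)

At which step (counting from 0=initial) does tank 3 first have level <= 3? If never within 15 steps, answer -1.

Answer: -1

Derivation:
Step 1: flows [3->0,3->1,3->2] -> levels [1 6 9 7]
Step 2: flows [3->0,3->1,2->3] -> levels [2 7 8 6]
Step 3: flows [3->0,1->3,2->3] -> levels [3 6 7 7]
Step 4: flows [3->0,3->1,2=3] -> levels [4 7 7 5]
Step 5: flows [3->0,1->3,2->3] -> levels [5 6 6 6]
Step 6: flows [3->0,1=3,2=3] -> levels [6 6 6 5]
Step 7: flows [0->3,1->3,2->3] -> levels [5 5 5 8]
Step 8: flows [3->0,3->1,3->2] -> levels [6 6 6 5]
  -> period-2 cycle (repeats step 6); tank 3 never drops to <=3
Tank 3 never reaches <=3 within 15 steps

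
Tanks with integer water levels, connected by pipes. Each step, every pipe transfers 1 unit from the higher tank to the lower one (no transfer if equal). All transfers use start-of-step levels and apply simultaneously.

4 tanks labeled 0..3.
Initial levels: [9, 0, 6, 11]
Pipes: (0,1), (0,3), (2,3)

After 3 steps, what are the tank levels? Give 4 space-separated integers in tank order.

Step 1: flows [0->1,3->0,3->2] -> levels [9 1 7 9]
Step 2: flows [0->1,0=3,3->2] -> levels [8 2 8 8]
Step 3: flows [0->1,0=3,2=3] -> levels [7 3 8 8]

Answer: 7 3 8 8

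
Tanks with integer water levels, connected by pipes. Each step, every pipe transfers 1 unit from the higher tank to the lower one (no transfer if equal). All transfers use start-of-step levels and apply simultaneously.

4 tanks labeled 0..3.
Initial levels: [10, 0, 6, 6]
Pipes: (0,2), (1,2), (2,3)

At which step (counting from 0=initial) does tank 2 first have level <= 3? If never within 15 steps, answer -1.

Step 1: flows [0->2,2->1,2=3] -> levels [9 1 6 6]
Step 2: flows [0->2,2->1,2=3] -> levels [8 2 6 6]
Step 3: flows [0->2,2->1,2=3] -> levels [7 3 6 6]
Step 4: flows [0->2,2->1,2=3] -> levels [6 4 6 6]
Step 5: flows [0=2,2->1,2=3] -> levels [6 5 5 6]
Step 6: flows [0->2,1=2,3->2] -> levels [5 5 7 5]
Step 7: flows [2->0,2->1,2->3] -> levels [6 6 4 6]
Step 8: flows [0->2,1->2,3->2] -> levels [5 5 7 5]
  -> period-2 cycle (repeats step 6); tank 2 never drops to <=3
Tank 2 never reaches <=3 within 15 steps

Answer: -1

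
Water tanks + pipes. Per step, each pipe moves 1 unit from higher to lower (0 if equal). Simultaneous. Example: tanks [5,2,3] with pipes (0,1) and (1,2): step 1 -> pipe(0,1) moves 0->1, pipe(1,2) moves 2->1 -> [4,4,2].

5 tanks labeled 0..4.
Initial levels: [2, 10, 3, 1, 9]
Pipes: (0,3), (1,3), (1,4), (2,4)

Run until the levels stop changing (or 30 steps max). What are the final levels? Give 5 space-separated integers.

Step 1: flows [0->3,1->3,1->4,4->2] -> levels [1 8 4 3 9]
Step 2: flows [3->0,1->3,4->1,4->2] -> levels [2 8 5 3 7]
Step 3: flows [3->0,1->3,1->4,4->2] -> levels [3 6 6 3 7]
Step 4: flows [0=3,1->3,4->1,4->2] -> levels [3 6 7 4 5]
Step 5: flows [3->0,1->3,1->4,2->4] -> levels [4 4 6 4 7]
Step 6: flows [0=3,1=3,4->1,4->2] -> levels [4 5 7 4 5]
Step 7: flows [0=3,1->3,1=4,2->4] -> levels [4 4 6 5 6]
Step 8: flows [3->0,3->1,4->1,2=4] -> levels [5 6 6 3 5]
Step 9: flows [0->3,1->3,1->4,2->4] -> levels [4 4 5 5 7]
Step 10: flows [3->0,3->1,4->1,4->2] -> levels [5 6 6 3 5]
  -> period-2 cycle: step 10 state = step 8 state; never stabilizes
  -> state at step 30: (30-8) mod 2 = 0, same as step 8 -> [5 6 6 3 5]

Answer: 5 6 6 3 5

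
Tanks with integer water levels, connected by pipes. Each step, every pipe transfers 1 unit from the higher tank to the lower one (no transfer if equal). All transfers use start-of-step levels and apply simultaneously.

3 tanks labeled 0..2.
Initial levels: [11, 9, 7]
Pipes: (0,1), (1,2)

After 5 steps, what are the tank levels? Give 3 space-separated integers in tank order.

Step 1: flows [0->1,1->2] -> levels [10 9 8]
Step 2: flows [0->1,1->2] -> levels [9 9 9]
Step 3: flows [0=1,1=2] -> levels [9 9 9]
  -> stable; steps 4..5 unchanged -> [9 9 9]

Answer: 9 9 9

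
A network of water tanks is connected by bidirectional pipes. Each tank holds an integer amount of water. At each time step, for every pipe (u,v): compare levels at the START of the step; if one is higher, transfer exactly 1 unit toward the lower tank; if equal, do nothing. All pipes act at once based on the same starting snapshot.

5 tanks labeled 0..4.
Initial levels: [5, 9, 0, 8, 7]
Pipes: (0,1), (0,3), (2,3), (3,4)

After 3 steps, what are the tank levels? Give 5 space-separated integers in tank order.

Step 1: flows [1->0,3->0,3->2,3->4] -> levels [7 8 1 5 8]
Step 2: flows [1->0,0->3,3->2,4->3] -> levels [7 7 2 6 7]
Step 3: flows [0=1,0->3,3->2,4->3] -> levels [6 7 3 7 6]

Answer: 6 7 3 7 6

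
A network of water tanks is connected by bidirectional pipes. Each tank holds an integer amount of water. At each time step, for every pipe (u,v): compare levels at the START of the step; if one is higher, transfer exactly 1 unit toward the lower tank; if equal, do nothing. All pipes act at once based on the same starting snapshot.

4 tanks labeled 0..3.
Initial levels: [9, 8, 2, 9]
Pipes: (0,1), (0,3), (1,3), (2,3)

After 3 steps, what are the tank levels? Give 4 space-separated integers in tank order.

Step 1: flows [0->1,0=3,3->1,3->2] -> levels [8 10 3 7]
Step 2: flows [1->0,0->3,1->3,3->2] -> levels [8 8 4 8]
Step 3: flows [0=1,0=3,1=3,3->2] -> levels [8 8 5 7]

Answer: 8 8 5 7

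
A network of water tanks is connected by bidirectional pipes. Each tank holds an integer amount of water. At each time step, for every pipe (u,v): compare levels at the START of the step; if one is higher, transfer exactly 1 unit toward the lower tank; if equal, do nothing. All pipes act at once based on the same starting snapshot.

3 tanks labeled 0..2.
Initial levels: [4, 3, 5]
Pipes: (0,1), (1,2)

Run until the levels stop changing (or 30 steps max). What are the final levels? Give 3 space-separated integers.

Step 1: flows [0->1,2->1] -> levels [3 5 4]
Step 2: flows [1->0,1->2] -> levels [4 3 5]
  -> period-2 cycle: step 2 state = step 0 state; never stabilizes
  -> state at step 30: (30-0) mod 2 = 0, same as step 0 -> [4 3 5]

Answer: 4 3 5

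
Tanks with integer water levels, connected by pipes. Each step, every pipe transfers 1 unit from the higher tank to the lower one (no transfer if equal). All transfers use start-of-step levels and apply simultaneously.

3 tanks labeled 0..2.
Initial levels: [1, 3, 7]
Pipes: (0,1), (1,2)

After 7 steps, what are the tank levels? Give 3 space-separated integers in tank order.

Answer: 3 5 3

Derivation:
Step 1: flows [1->0,2->1] -> levels [2 3 6]
Step 2: flows [1->0,2->1] -> levels [3 3 5]
Step 3: flows [0=1,2->1] -> levels [3 4 4]
Step 4: flows [1->0,1=2] -> levels [4 3 4]
Step 5: flows [0->1,2->1] -> levels [3 5 3]
Step 6: flows [1->0,1->2] -> levels [4 3 4]
  -> period-2 cycle: step 6 state = step 4 state
  -> state at step 7: (7-4) mod 2 = 1, same as step 5 -> [3 5 3]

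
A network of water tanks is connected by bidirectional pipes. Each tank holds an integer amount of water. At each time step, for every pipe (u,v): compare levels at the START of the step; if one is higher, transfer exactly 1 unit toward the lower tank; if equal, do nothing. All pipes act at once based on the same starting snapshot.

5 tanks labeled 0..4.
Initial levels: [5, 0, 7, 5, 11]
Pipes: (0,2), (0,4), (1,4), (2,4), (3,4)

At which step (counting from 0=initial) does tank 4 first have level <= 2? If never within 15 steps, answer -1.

Step 1: flows [2->0,4->0,4->1,4->2,4->3] -> levels [7 1 7 6 7]
Step 2: flows [0=2,0=4,4->1,2=4,4->3] -> levels [7 2 7 7 5]
Step 3: flows [0=2,0->4,4->1,2->4,3->4] -> levels [6 3 6 6 7]
Step 4: flows [0=2,4->0,4->1,4->2,4->3] -> levels [7 4 7 7 3]
Step 5: flows [0=2,0->4,1->4,2->4,3->4] -> levels [6 3 6 6 7]
  -> period-2 cycle (repeats step 3); tank 4 never drops to <=2
Tank 4 never reaches <=2 within 15 steps

Answer: -1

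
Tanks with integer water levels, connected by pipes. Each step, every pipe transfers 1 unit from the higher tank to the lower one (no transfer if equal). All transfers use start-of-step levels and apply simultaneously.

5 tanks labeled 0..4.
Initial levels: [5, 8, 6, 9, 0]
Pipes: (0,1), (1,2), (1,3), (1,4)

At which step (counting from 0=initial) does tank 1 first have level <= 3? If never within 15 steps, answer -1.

Step 1: flows [1->0,1->2,3->1,1->4] -> levels [6 6 7 8 1]
Step 2: flows [0=1,2->1,3->1,1->4] -> levels [6 7 6 7 2]
Step 3: flows [1->0,1->2,1=3,1->4] -> levels [7 4 7 7 3]
Step 4: flows [0->1,2->1,3->1,1->4] -> levels [6 6 6 6 4]
Step 5: flows [0=1,1=2,1=3,1->4] -> levels [6 5 6 6 5]
Step 6: flows [0->1,2->1,3->1,1=4] -> levels [5 8 5 5 5]
Step 7: flows [1->0,1->2,1->3,1->4] -> levels [6 4 6 6 6]
Step 8: flows [0->1,2->1,3->1,4->1] -> levels [5 8 5 5 5]
  -> period-2 cycle (repeats step 6); tank 1 never drops to <=3
Tank 1 never reaches <=3 within 15 steps

Answer: -1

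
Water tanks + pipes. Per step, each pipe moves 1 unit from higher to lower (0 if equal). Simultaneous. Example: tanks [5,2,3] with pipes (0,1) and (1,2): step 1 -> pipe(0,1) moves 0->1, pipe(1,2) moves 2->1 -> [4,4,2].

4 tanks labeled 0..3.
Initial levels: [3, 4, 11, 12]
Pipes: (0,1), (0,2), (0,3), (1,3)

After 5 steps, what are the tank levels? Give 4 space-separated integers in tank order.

Answer: 9 8 7 6

Derivation:
Step 1: flows [1->0,2->0,3->0,3->1] -> levels [6 4 10 10]
Step 2: flows [0->1,2->0,3->0,3->1] -> levels [7 6 9 8]
Step 3: flows [0->1,2->0,3->0,3->1] -> levels [8 8 8 6]
Step 4: flows [0=1,0=2,0->3,1->3] -> levels [7 7 8 8]
Step 5: flows [0=1,2->0,3->0,3->1] -> levels [9 8 7 6]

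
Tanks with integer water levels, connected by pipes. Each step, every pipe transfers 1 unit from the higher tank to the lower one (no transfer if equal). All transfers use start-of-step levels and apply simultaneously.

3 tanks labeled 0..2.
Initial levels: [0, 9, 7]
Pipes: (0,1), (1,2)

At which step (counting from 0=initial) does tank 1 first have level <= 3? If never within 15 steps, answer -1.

Answer: -1

Derivation:
Step 1: flows [1->0,1->2] -> levels [1 7 8]
Step 2: flows [1->0,2->1] -> levels [2 7 7]
Step 3: flows [1->0,1=2] -> levels [3 6 7]
Step 4: flows [1->0,2->1] -> levels [4 6 6]
Step 5: flows [1->0,1=2] -> levels [5 5 6]
Step 6: flows [0=1,2->1] -> levels [5 6 5]
Step 7: flows [1->0,1->2] -> levels [6 4 6]
Step 8: flows [0->1,2->1] -> levels [5 6 5]
  -> period-2 cycle (repeats step 6); tank 1 never drops to <=3
Tank 1 never reaches <=3 within 15 steps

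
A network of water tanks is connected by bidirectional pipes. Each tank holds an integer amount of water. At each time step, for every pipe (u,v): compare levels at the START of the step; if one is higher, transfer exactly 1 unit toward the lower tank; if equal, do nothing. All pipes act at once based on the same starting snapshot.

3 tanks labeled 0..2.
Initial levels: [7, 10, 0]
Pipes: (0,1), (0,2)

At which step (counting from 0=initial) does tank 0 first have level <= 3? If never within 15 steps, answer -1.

Answer: -1

Derivation:
Step 1: flows [1->0,0->2] -> levels [7 9 1]
Step 2: flows [1->0,0->2] -> levels [7 8 2]
Step 3: flows [1->0,0->2] -> levels [7 7 3]
Step 4: flows [0=1,0->2] -> levels [6 7 4]
Step 5: flows [1->0,0->2] -> levels [6 6 5]
Step 6: flows [0=1,0->2] -> levels [5 6 6]
Step 7: flows [1->0,2->0] -> levels [7 5 5]
Step 8: flows [0->1,0->2] -> levels [5 6 6]
  -> period-2 cycle (repeats step 6); tank 0 never drops to <=3
Tank 0 never reaches <=3 within 15 steps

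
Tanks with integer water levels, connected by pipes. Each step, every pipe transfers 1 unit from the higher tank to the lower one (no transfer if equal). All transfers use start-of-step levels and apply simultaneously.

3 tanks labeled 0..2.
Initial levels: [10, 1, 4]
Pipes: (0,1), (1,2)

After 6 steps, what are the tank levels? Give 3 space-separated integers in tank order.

Answer: 5 5 5

Derivation:
Step 1: flows [0->1,2->1] -> levels [9 3 3]
Step 2: flows [0->1,1=2] -> levels [8 4 3]
Step 3: flows [0->1,1->2] -> levels [7 4 4]
Step 4: flows [0->1,1=2] -> levels [6 5 4]
Step 5: flows [0->1,1->2] -> levels [5 5 5]
Step 6: flows [0=1,1=2] -> levels [5 5 5]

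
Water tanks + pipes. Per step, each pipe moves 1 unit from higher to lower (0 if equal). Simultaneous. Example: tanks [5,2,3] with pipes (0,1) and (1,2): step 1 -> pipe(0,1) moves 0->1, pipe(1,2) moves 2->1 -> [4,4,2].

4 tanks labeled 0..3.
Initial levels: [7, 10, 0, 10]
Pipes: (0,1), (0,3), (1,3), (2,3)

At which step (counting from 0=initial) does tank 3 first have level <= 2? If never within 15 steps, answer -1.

Answer: -1

Derivation:
Step 1: flows [1->0,3->0,1=3,3->2] -> levels [9 9 1 8]
Step 2: flows [0=1,0->3,1->3,3->2] -> levels [8 8 2 9]
Step 3: flows [0=1,3->0,3->1,3->2] -> levels [9 9 3 6]
Step 4: flows [0=1,0->3,1->3,3->2] -> levels [8 8 4 7]
Step 5: flows [0=1,0->3,1->3,3->2] -> levels [7 7 5 8]
Step 6: flows [0=1,3->0,3->1,3->2] -> levels [8 8 6 5]
Step 7: flows [0=1,0->3,1->3,2->3] -> levels [7 7 5 8]
  -> period-2 cycle (repeats step 5); tank 3 never drops to <=2
Tank 3 never reaches <=2 within 15 steps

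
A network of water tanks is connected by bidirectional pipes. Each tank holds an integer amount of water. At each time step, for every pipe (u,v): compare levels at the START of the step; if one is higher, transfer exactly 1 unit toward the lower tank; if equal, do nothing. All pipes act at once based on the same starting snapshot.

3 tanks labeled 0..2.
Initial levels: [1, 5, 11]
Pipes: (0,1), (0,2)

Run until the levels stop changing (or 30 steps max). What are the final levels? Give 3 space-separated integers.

Step 1: flows [1->0,2->0] -> levels [3 4 10]
Step 2: flows [1->0,2->0] -> levels [5 3 9]
Step 3: flows [0->1,2->0] -> levels [5 4 8]
Step 4: flows [0->1,2->0] -> levels [5 5 7]
Step 5: flows [0=1,2->0] -> levels [6 5 6]
Step 6: flows [0->1,0=2] -> levels [5 6 6]
Step 7: flows [1->0,2->0] -> levels [7 5 5]
Step 8: flows [0->1,0->2] -> levels [5 6 6]
  -> period-2 cycle: step 8 state = step 6 state; never stabilizes
  -> state at step 30: (30-6) mod 2 = 0, same as step 6 -> [5 6 6]

Answer: 5 6 6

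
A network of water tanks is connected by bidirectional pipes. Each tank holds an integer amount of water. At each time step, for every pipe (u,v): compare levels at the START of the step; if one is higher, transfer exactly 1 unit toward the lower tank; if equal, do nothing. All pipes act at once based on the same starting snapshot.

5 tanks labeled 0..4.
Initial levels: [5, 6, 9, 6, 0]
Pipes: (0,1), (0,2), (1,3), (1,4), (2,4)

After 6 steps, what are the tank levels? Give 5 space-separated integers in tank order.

Step 1: flows [1->0,2->0,1=3,1->4,2->4] -> levels [7 4 7 6 2]
Step 2: flows [0->1,0=2,3->1,1->4,2->4] -> levels [6 5 6 5 4]
Step 3: flows [0->1,0=2,1=3,1->4,2->4] -> levels [5 5 5 5 6]
Step 4: flows [0=1,0=2,1=3,4->1,4->2] -> levels [5 6 6 5 4]
Step 5: flows [1->0,2->0,1->3,1->4,2->4] -> levels [7 3 4 6 6]
Step 6: flows [0->1,0->2,3->1,4->1,4->2] -> levels [5 6 6 5 4]

Answer: 5 6 6 5 4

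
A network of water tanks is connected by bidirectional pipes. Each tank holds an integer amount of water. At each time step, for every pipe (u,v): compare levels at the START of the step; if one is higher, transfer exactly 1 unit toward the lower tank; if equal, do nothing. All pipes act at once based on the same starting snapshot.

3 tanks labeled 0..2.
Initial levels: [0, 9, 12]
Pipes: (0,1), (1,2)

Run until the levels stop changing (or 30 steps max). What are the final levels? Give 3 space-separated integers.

Step 1: flows [1->0,2->1] -> levels [1 9 11]
Step 2: flows [1->0,2->1] -> levels [2 9 10]
Step 3: flows [1->0,2->1] -> levels [3 9 9]
Step 4: flows [1->0,1=2] -> levels [4 8 9]
Step 5: flows [1->0,2->1] -> levels [5 8 8]
Step 6: flows [1->0,1=2] -> levels [6 7 8]
Step 7: flows [1->0,2->1] -> levels [7 7 7]
Step 8: flows [0=1,1=2] -> levels [7 7 7]
  -> stable (no change)

Answer: 7 7 7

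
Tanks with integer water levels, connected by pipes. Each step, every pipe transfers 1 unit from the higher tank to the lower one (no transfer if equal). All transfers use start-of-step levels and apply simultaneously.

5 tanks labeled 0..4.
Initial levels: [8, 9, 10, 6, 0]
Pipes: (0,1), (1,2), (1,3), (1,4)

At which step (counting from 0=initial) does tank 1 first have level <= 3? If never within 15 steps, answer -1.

Step 1: flows [1->0,2->1,1->3,1->4] -> levels [9 7 9 7 1]
Step 2: flows [0->1,2->1,1=3,1->4] -> levels [8 8 8 7 2]
Step 3: flows [0=1,1=2,1->3,1->4] -> levels [8 6 8 8 3]
Step 4: flows [0->1,2->1,3->1,1->4] -> levels [7 8 7 7 4]
Step 5: flows [1->0,1->2,1->3,1->4] -> levels [8 4 8 8 5]
Step 6: flows [0->1,2->1,3->1,4->1] -> levels [7 8 7 7 4]
  -> period-2 cycle (repeats step 4); tank 1 never drops to <=3
Tank 1 never reaches <=3 within 15 steps

Answer: -1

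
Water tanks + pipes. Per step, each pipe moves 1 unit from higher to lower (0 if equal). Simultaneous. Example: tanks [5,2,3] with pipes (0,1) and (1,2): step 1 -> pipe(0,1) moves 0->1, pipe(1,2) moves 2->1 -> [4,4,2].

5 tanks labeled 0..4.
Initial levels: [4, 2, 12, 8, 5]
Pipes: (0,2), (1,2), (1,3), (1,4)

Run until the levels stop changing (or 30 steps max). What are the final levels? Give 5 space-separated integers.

Answer: 6 4 7 7 7

Derivation:
Step 1: flows [2->0,2->1,3->1,4->1] -> levels [5 5 10 7 4]
Step 2: flows [2->0,2->1,3->1,1->4] -> levels [6 6 8 6 5]
Step 3: flows [2->0,2->1,1=3,1->4] -> levels [7 6 6 6 6]
Step 4: flows [0->2,1=2,1=3,1=4] -> levels [6 6 7 6 6]
Step 5: flows [2->0,2->1,1=3,1=4] -> levels [7 7 5 6 6]
Step 6: flows [0->2,1->2,1->3,1->4] -> levels [6 4 7 7 7]
Step 7: flows [2->0,2->1,3->1,4->1] -> levels [7 7 5 6 6]
  -> period-2 cycle: step 7 state = step 5 state; never stabilizes
  -> state at step 30: (30-5) mod 2 = 1, same as step 6 -> [6 4 7 7 7]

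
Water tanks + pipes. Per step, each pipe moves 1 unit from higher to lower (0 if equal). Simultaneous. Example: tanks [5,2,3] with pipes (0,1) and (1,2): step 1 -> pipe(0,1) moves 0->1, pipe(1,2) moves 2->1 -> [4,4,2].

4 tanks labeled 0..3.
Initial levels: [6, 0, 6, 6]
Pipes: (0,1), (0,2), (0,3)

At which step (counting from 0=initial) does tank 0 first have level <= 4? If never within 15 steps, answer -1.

Answer: 3

Derivation:
Step 1: flows [0->1,0=2,0=3] -> levels [5 1 6 6]
Step 2: flows [0->1,2->0,3->0] -> levels [6 2 5 5]
Step 3: flows [0->1,0->2,0->3] -> levels [3 3 6 6]
Tank 0 first reaches <=4 at step 3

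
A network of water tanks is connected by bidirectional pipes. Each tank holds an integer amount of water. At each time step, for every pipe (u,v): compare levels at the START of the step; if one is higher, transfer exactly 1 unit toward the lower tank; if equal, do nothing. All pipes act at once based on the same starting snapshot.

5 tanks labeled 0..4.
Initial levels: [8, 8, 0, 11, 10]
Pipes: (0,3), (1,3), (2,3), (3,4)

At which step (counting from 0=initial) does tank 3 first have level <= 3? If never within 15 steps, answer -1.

Answer: -1

Derivation:
Step 1: flows [3->0,3->1,3->2,3->4] -> levels [9 9 1 7 11]
Step 2: flows [0->3,1->3,3->2,4->3] -> levels [8 8 2 9 10]
Step 3: flows [3->0,3->1,3->2,4->3] -> levels [9 9 3 7 9]
Step 4: flows [0->3,1->3,3->2,4->3] -> levels [8 8 4 9 8]
Step 5: flows [3->0,3->1,3->2,3->4] -> levels [9 9 5 5 9]
Step 6: flows [0->3,1->3,2=3,4->3] -> levels [8 8 5 8 8]
Step 7: flows [0=3,1=3,3->2,3=4] -> levels [8 8 6 7 8]
Step 8: flows [0->3,1->3,3->2,4->3] -> levels [7 7 7 9 7]
Step 9: flows [3->0,3->1,3->2,3->4] -> levels [8 8 8 5 8]
Step 10: flows [0->3,1->3,2->3,4->3] -> levels [7 7 7 9 7]
  -> period-2 cycle (repeats step 8); tank 3 never drops to <=3
Tank 3 never reaches <=3 within 15 steps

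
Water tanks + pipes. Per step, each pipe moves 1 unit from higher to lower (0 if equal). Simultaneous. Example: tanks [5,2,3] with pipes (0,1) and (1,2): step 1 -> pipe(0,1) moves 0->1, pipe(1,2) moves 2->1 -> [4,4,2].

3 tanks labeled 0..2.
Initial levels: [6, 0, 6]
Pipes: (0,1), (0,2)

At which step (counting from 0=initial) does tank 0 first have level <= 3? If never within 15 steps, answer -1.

Step 1: flows [0->1,0=2] -> levels [5 1 6]
Step 2: flows [0->1,2->0] -> levels [5 2 5]
Step 3: flows [0->1,0=2] -> levels [4 3 5]
Step 4: flows [0->1,2->0] -> levels [4 4 4]
Step 5: flows [0=1,0=2] -> levels [4 4 4]
  -> stable; tank 0 stays at 4 > 3
Tank 0 never reaches <=3 within 15 steps

Answer: -1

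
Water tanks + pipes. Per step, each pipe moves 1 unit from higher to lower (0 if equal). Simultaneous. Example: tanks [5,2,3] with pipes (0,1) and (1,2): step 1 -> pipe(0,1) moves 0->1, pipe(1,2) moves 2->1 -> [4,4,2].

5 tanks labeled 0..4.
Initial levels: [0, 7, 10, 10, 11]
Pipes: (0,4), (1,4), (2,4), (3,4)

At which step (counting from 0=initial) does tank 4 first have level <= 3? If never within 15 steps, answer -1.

Answer: -1

Derivation:
Step 1: flows [4->0,4->1,4->2,4->3] -> levels [1 8 11 11 7]
Step 2: flows [4->0,1->4,2->4,3->4] -> levels [2 7 10 10 9]
Step 3: flows [4->0,4->1,2->4,3->4] -> levels [3 8 9 9 9]
Step 4: flows [4->0,4->1,2=4,3=4] -> levels [4 9 9 9 7]
Step 5: flows [4->0,1->4,2->4,3->4] -> levels [5 8 8 8 9]
Step 6: flows [4->0,4->1,4->2,4->3] -> levels [6 9 9 9 5]
Step 7: flows [0->4,1->4,2->4,3->4] -> levels [5 8 8 8 9]
  -> period-2 cycle (repeats step 5); tank 4 never drops to <=3
Tank 4 never reaches <=3 within 15 steps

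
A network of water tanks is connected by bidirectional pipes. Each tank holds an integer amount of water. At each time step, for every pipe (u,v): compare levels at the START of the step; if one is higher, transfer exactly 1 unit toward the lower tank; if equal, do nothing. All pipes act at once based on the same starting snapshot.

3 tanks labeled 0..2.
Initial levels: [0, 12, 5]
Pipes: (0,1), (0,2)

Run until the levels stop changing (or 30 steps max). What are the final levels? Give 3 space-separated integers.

Step 1: flows [1->0,2->0] -> levels [2 11 4]
Step 2: flows [1->0,2->0] -> levels [4 10 3]
Step 3: flows [1->0,0->2] -> levels [4 9 4]
Step 4: flows [1->0,0=2] -> levels [5 8 4]
Step 5: flows [1->0,0->2] -> levels [5 7 5]
Step 6: flows [1->0,0=2] -> levels [6 6 5]
Step 7: flows [0=1,0->2] -> levels [5 6 6]
Step 8: flows [1->0,2->0] -> levels [7 5 5]
Step 9: flows [0->1,0->2] -> levels [5 6 6]
  -> period-2 cycle: step 9 state = step 7 state; never stabilizes
  -> state at step 30: (30-7) mod 2 = 1, same as step 8 -> [7 5 5]

Answer: 7 5 5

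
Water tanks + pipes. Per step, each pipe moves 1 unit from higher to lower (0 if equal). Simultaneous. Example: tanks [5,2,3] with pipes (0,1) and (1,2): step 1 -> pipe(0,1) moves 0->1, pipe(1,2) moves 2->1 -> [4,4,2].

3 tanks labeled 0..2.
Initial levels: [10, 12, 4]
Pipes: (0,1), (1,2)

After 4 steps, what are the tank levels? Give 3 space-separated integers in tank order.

Answer: 9 9 8

Derivation:
Step 1: flows [1->0,1->2] -> levels [11 10 5]
Step 2: flows [0->1,1->2] -> levels [10 10 6]
Step 3: flows [0=1,1->2] -> levels [10 9 7]
Step 4: flows [0->1,1->2] -> levels [9 9 8]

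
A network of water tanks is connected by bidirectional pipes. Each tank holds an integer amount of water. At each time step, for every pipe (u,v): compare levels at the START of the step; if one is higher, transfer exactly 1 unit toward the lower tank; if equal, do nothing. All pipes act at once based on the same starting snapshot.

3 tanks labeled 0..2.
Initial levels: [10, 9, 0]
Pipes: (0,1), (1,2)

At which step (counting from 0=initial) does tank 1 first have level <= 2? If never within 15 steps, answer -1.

Answer: -1

Derivation:
Step 1: flows [0->1,1->2] -> levels [9 9 1]
Step 2: flows [0=1,1->2] -> levels [9 8 2]
Step 3: flows [0->1,1->2] -> levels [8 8 3]
Step 4: flows [0=1,1->2] -> levels [8 7 4]
Step 5: flows [0->1,1->2] -> levels [7 7 5]
Step 6: flows [0=1,1->2] -> levels [7 6 6]
Step 7: flows [0->1,1=2] -> levels [6 7 6]
Step 8: flows [1->0,1->2] -> levels [7 5 7]
Step 9: flows [0->1,2->1] -> levels [6 7 6]
  -> period-2 cycle (repeats step 7); tank 1 never drops to <=2
Tank 1 never reaches <=2 within 15 steps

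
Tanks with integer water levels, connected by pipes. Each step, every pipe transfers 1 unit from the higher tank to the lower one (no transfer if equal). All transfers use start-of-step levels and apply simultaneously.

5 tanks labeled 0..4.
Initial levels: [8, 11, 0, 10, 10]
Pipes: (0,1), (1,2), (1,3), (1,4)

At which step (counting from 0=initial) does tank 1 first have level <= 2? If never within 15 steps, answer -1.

Step 1: flows [1->0,1->2,1->3,1->4] -> levels [9 7 1 11 11]
Step 2: flows [0->1,1->2,3->1,4->1] -> levels [8 9 2 10 10]
Step 3: flows [1->0,1->2,3->1,4->1] -> levels [9 9 3 9 9]
Step 4: flows [0=1,1->2,1=3,1=4] -> levels [9 8 4 9 9]
Step 5: flows [0->1,1->2,3->1,4->1] -> levels [8 10 5 8 8]
Step 6: flows [1->0,1->2,1->3,1->4] -> levels [9 6 6 9 9]
Step 7: flows [0->1,1=2,3->1,4->1] -> levels [8 9 6 8 8]
Step 8: flows [1->0,1->2,1->3,1->4] -> levels [9 5 7 9 9]
Step 9: flows [0->1,2->1,3->1,4->1] -> levels [8 9 6 8 8]
  -> period-2 cycle (repeats step 7); tank 1 never drops to <=2
Tank 1 never reaches <=2 within 15 steps

Answer: -1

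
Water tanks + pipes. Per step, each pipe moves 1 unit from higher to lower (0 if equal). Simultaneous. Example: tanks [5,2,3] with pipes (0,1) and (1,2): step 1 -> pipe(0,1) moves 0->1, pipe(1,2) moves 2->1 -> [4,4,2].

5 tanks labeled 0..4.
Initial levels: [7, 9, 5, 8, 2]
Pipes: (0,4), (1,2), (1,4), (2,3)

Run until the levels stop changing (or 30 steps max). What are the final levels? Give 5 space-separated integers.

Answer: 5 5 8 6 7

Derivation:
Step 1: flows [0->4,1->2,1->4,3->2] -> levels [6 7 7 7 4]
Step 2: flows [0->4,1=2,1->4,2=3] -> levels [5 6 7 7 6]
Step 3: flows [4->0,2->1,1=4,2=3] -> levels [6 7 6 7 5]
Step 4: flows [0->4,1->2,1->4,3->2] -> levels [5 5 8 6 7]
Step 5: flows [4->0,2->1,4->1,2->3] -> levels [6 7 6 7 5]
  -> period-2 cycle: step 5 state = step 3 state; never stabilizes
  -> state at step 30: (30-3) mod 2 = 1, same as step 4 -> [5 5 8 6 7]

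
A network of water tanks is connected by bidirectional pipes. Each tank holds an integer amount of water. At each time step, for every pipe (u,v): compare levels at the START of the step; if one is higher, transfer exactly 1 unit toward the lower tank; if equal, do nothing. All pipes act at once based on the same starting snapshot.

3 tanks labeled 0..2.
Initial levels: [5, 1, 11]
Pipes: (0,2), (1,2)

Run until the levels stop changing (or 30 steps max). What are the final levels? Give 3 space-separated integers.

Answer: 5 5 7

Derivation:
Step 1: flows [2->0,2->1] -> levels [6 2 9]
Step 2: flows [2->0,2->1] -> levels [7 3 7]
Step 3: flows [0=2,2->1] -> levels [7 4 6]
Step 4: flows [0->2,2->1] -> levels [6 5 6]
Step 5: flows [0=2,2->1] -> levels [6 6 5]
Step 6: flows [0->2,1->2] -> levels [5 5 7]
Step 7: flows [2->0,2->1] -> levels [6 6 5]
  -> period-2 cycle: step 7 state = step 5 state; never stabilizes
  -> state at step 30: (30-5) mod 2 = 1, same as step 6 -> [5 5 7]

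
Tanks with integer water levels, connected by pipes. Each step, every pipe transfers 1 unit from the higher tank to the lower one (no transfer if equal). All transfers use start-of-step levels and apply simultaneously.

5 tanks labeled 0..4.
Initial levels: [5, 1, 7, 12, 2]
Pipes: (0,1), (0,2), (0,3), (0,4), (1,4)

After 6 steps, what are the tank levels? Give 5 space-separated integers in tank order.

Step 1: flows [0->1,2->0,3->0,0->4,4->1] -> levels [5 3 6 11 2]
Step 2: flows [0->1,2->0,3->0,0->4,1->4] -> levels [5 3 5 10 4]
Step 3: flows [0->1,0=2,3->0,0->4,4->1] -> levels [4 5 5 9 4]
Step 4: flows [1->0,2->0,3->0,0=4,1->4] -> levels [7 3 4 8 5]
Step 5: flows [0->1,0->2,3->0,0->4,4->1] -> levels [5 5 5 7 5]
Step 6: flows [0=1,0=2,3->0,0=4,1=4] -> levels [6 5 5 6 5]

Answer: 6 5 5 6 5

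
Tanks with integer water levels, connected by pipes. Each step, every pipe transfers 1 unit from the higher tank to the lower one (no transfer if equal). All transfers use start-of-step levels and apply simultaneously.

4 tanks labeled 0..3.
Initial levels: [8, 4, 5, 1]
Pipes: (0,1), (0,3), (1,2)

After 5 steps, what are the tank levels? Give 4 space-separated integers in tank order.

Step 1: flows [0->1,0->3,2->1] -> levels [6 6 4 2]
Step 2: flows [0=1,0->3,1->2] -> levels [5 5 5 3]
Step 3: flows [0=1,0->3,1=2] -> levels [4 5 5 4]
Step 4: flows [1->0,0=3,1=2] -> levels [5 4 5 4]
Step 5: flows [0->1,0->3,2->1] -> levels [3 6 4 5]

Answer: 3 6 4 5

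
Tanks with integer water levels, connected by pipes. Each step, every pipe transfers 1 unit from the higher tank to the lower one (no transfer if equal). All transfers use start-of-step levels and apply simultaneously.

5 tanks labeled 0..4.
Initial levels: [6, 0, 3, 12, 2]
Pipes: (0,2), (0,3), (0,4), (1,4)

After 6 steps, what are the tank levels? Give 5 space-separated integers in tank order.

Answer: 4 4 5 6 4

Derivation:
Step 1: flows [0->2,3->0,0->4,4->1] -> levels [5 1 4 11 2]
Step 2: flows [0->2,3->0,0->4,4->1] -> levels [4 2 5 10 2]
Step 3: flows [2->0,3->0,0->4,1=4] -> levels [5 2 4 9 3]
Step 4: flows [0->2,3->0,0->4,4->1] -> levels [4 3 5 8 3]
Step 5: flows [2->0,3->0,0->4,1=4] -> levels [5 3 4 7 4]
Step 6: flows [0->2,3->0,0->4,4->1] -> levels [4 4 5 6 4]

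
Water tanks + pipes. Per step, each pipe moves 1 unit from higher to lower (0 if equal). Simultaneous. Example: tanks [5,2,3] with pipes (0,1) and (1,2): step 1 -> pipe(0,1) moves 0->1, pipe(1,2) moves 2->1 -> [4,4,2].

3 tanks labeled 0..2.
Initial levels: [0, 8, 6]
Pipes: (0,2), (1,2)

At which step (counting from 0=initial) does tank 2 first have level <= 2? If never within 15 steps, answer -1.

Answer: -1

Derivation:
Step 1: flows [2->0,1->2] -> levels [1 7 6]
Step 2: flows [2->0,1->2] -> levels [2 6 6]
Step 3: flows [2->0,1=2] -> levels [3 6 5]
Step 4: flows [2->0,1->2] -> levels [4 5 5]
Step 5: flows [2->0,1=2] -> levels [5 5 4]
Step 6: flows [0->2,1->2] -> levels [4 4 6]
Step 7: flows [2->0,2->1] -> levels [5 5 4]
  -> period-2 cycle (repeats step 5); tank 2 never drops to <=2
Tank 2 never reaches <=2 within 15 steps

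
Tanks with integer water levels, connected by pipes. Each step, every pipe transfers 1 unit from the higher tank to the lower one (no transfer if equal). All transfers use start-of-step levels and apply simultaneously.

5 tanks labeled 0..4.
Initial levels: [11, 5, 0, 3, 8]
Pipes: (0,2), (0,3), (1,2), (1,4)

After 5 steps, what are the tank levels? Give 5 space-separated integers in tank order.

Answer: 5 4 6 6 6

Derivation:
Step 1: flows [0->2,0->3,1->2,4->1] -> levels [9 5 2 4 7]
Step 2: flows [0->2,0->3,1->2,4->1] -> levels [7 5 4 5 6]
Step 3: flows [0->2,0->3,1->2,4->1] -> levels [5 5 6 6 5]
Step 4: flows [2->0,3->0,2->1,1=4] -> levels [7 6 4 5 5]
Step 5: flows [0->2,0->3,1->2,1->4] -> levels [5 4 6 6 6]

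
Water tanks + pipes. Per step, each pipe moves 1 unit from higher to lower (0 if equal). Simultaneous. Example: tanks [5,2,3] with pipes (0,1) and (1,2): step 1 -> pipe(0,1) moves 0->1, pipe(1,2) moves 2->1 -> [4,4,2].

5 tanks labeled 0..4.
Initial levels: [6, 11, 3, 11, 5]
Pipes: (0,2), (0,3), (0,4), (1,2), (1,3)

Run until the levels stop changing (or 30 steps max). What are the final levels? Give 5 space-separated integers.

Step 1: flows [0->2,3->0,0->4,1->2,1=3] -> levels [5 10 5 10 6]
Step 2: flows [0=2,3->0,4->0,1->2,1=3] -> levels [7 9 6 9 5]
Step 3: flows [0->2,3->0,0->4,1->2,1=3] -> levels [6 8 8 8 6]
Step 4: flows [2->0,3->0,0=4,1=2,1=3] -> levels [8 8 7 7 6]
Step 5: flows [0->2,0->3,0->4,1->2,1->3] -> levels [5 6 9 9 7]
Step 6: flows [2->0,3->0,4->0,2->1,3->1] -> levels [8 8 7 7 6]
  -> period-2 cycle: step 6 state = step 4 state; never stabilizes
  -> state at step 30: (30-4) mod 2 = 0, same as step 4 -> [8 8 7 7 6]

Answer: 8 8 7 7 6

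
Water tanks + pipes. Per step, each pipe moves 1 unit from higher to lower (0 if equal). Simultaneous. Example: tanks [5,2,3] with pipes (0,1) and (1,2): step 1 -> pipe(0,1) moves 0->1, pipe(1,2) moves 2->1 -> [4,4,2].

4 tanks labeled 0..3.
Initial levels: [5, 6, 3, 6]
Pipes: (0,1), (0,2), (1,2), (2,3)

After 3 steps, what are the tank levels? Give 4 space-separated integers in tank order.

Answer: 5 4 6 5

Derivation:
Step 1: flows [1->0,0->2,1->2,3->2] -> levels [5 4 6 5]
Step 2: flows [0->1,2->0,2->1,2->3] -> levels [5 6 3 6]
  -> period-2 cycle: step 2 state = step 0 state
  -> state at step 3: (3-0) mod 2 = 1, same as step 1 -> [5 4 6 5]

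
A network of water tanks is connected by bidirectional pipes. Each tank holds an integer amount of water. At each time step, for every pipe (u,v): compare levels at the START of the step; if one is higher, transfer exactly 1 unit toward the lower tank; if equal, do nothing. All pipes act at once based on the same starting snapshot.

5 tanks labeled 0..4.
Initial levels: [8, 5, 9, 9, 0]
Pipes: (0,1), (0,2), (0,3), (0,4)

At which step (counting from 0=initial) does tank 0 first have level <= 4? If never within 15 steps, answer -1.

Step 1: flows [0->1,2->0,3->0,0->4] -> levels [8 6 8 8 1]
Step 2: flows [0->1,0=2,0=3,0->4] -> levels [6 7 8 8 2]
Step 3: flows [1->0,2->0,3->0,0->4] -> levels [8 6 7 7 3]
Step 4: flows [0->1,0->2,0->3,0->4] -> levels [4 7 8 8 4]
Tank 0 first reaches <=4 at step 4

Answer: 4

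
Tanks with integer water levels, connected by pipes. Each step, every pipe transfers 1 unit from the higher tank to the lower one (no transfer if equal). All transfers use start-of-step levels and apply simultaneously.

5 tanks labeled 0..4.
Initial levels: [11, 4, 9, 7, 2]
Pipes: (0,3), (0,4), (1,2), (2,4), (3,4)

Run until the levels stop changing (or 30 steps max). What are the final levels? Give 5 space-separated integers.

Step 1: flows [0->3,0->4,2->1,2->4,3->4] -> levels [9 5 7 7 5]
Step 2: flows [0->3,0->4,2->1,2->4,3->4] -> levels [7 6 5 7 8]
Step 3: flows [0=3,4->0,1->2,4->2,4->3] -> levels [8 5 7 8 5]
Step 4: flows [0=3,0->4,2->1,2->4,3->4] -> levels [7 6 5 7 8]
  -> period-2 cycle: step 4 state = step 2 state; never stabilizes
  -> state at step 30: (30-2) mod 2 = 0, same as step 2 -> [7 6 5 7 8]

Answer: 7 6 5 7 8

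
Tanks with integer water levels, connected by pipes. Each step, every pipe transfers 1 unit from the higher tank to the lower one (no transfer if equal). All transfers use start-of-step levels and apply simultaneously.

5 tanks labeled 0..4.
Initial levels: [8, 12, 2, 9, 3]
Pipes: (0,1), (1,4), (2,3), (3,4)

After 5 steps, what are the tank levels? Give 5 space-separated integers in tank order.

Step 1: flows [1->0,1->4,3->2,3->4] -> levels [9 10 3 7 5]
Step 2: flows [1->0,1->4,3->2,3->4] -> levels [10 8 4 5 7]
Step 3: flows [0->1,1->4,3->2,4->3] -> levels [9 8 5 5 7]
Step 4: flows [0->1,1->4,2=3,4->3] -> levels [8 8 5 6 7]
Step 5: flows [0=1,1->4,3->2,4->3] -> levels [8 7 6 6 7]

Answer: 8 7 6 6 7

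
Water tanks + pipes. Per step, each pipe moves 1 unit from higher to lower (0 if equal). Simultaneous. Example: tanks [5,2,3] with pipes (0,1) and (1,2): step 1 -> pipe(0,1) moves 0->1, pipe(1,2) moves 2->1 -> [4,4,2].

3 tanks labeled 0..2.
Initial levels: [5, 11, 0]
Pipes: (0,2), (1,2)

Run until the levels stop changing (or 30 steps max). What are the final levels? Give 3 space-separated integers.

Step 1: flows [0->2,1->2] -> levels [4 10 2]
Step 2: flows [0->2,1->2] -> levels [3 9 4]
Step 3: flows [2->0,1->2] -> levels [4 8 4]
Step 4: flows [0=2,1->2] -> levels [4 7 5]
Step 5: flows [2->0,1->2] -> levels [5 6 5]
Step 6: flows [0=2,1->2] -> levels [5 5 6]
Step 7: flows [2->0,2->1] -> levels [6 6 4]
Step 8: flows [0->2,1->2] -> levels [5 5 6]
  -> period-2 cycle: step 8 state = step 6 state; never stabilizes
  -> state at step 30: (30-6) mod 2 = 0, same as step 6 -> [5 5 6]

Answer: 5 5 6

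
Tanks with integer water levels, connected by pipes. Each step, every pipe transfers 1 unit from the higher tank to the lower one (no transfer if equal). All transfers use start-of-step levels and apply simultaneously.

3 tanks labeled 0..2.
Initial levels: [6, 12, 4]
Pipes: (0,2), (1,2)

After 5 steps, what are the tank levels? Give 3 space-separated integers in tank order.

Step 1: flows [0->2,1->2] -> levels [5 11 6]
Step 2: flows [2->0,1->2] -> levels [6 10 6]
Step 3: flows [0=2,1->2] -> levels [6 9 7]
Step 4: flows [2->0,1->2] -> levels [7 8 7]
Step 5: flows [0=2,1->2] -> levels [7 7 8]

Answer: 7 7 8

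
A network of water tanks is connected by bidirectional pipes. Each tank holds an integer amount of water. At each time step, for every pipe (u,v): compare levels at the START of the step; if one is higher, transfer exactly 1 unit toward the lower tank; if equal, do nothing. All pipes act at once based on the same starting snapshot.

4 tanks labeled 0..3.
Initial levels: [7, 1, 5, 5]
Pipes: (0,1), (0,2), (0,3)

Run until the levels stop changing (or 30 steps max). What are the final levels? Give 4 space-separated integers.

Answer: 6 4 4 4

Derivation:
Step 1: flows [0->1,0->2,0->3] -> levels [4 2 6 6]
Step 2: flows [0->1,2->0,3->0] -> levels [5 3 5 5]
Step 3: flows [0->1,0=2,0=3] -> levels [4 4 5 5]
Step 4: flows [0=1,2->0,3->0] -> levels [6 4 4 4]
Step 5: flows [0->1,0->2,0->3] -> levels [3 5 5 5]
Step 6: flows [1->0,2->0,3->0] -> levels [6 4 4 4]
  -> period-2 cycle: step 6 state = step 4 state; never stabilizes
  -> state at step 30: (30-4) mod 2 = 0, same as step 4 -> [6 4 4 4]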